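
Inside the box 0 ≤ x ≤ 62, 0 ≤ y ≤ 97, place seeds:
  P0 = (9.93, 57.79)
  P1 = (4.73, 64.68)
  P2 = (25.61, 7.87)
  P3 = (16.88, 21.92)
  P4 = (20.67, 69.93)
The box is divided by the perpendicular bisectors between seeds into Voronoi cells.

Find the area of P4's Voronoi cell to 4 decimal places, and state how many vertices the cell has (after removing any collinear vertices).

Area of P4's cell: 2493.0071 (5 vertices)

1. box [0,62]×[0,97]: [(0, 0) (62, 0) (62, 97) (0, 97)]
2. ⊥bis P4·P0 via (15.3,63.86): [(0, 77.3956) (62, 22.5455) (62, 97) (0, 97)]  |A|=2915.8263
3. ⊥bis P4·P1 via (12.7,67.305): [(13.2321, 65.6894) (62, 22.5455) (62, 97) (2.9197, 97)]  |A|=2740.4144
4. ⊥bis P4·P2 via (23.14,38.9): [(13.2321, 65.6894) (41.8318, 40.3879) (62, 41.9933) (62, 97) (2.9197, 97)]  |A|=2544.3013
5. ⊥bis P4·P3 via (18.775,45.925): [(13.2321, 65.6894) (37.2187, 44.469) (62, 42.5127) (62, 97) (2.9197, 97)]  |A|=2493.0071
6. canonical 5-gon: [(13.2321, 65.6894) (37.2187, 44.469) (62, 42.5127) (62, 97) (2.9197, 97)]
7. shoelace: 2493.0071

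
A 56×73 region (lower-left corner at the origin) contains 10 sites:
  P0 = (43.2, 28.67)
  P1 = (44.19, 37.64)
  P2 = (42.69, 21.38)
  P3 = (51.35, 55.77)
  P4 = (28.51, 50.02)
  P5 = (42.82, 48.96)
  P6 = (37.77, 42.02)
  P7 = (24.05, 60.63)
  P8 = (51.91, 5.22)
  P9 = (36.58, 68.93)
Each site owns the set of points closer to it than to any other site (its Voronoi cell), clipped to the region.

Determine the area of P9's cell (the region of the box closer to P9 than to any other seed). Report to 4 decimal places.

Area of P9's cell: 251.0969

1. box [0,56]×[0,73]: [(0, 0) (56, 0) (56, 73) (0, 73)]
2. ⊥bis P9·P0 via (39.89,48.8): [(0, 42.2408) (56, 51.449) (56, 73) (0, 73)]  |A|=1464.6849
3. ⊥bis P9·P1 via (40.385,53.285): [(0, 43.463) (56, 57.0827) (56, 73) (0, 73)]  |A|=1272.7198
4. ⊥bis P9·P2 via (39.635,45.155): [(0, 43.463) (56, 57.0827) (56, 73) (0, 73)]  |A|=1272.7198
5. ⊥bis P9·P3 via (43.965,62.35): [(0, 43.463) (34.6441, 51.8888) (53.4541, 73) (0, 73)]  |A|=1075.882
6. ⊥bis P9·P4 via (32.545,59.475): [(38.963, 56.7361) (53.4541, 73) (0.8526, 73)]  |A|=427.7539
7. ⊥bis P9·P5 via (39.7,58.945): [(36.2864, 57.8783) (41.4062, 59.4781) (53.4541, 73) (0.8526, 73)]  |A|=422.6887
8. ⊥bis P9·P6 via (37.175,55.475): [(36.2864, 57.8783) (41.4062, 59.4781) (53.4541, 73) (0.8526, 73)]  |A|=422.6887
9. ⊥bis P9·P7 via (30.315,64.78): [(34.3351, 58.711) (36.2864, 57.8783) (41.4062, 59.4781) (53.4541, 73) (24.87, 73)]  |A|=251.0969
10. ⊥bis P9·P8 via (44.245,37.075): [(34.3351, 58.711) (36.2864, 57.8783) (41.4062, 59.4781) (53.4541, 73) (24.87, 73)]  |A|=251.0969
11. canonical 5-gon: [(34.3351, 58.711) (36.2864, 57.8783) (41.4062, 59.4781) (53.4541, 73) (24.87, 73)]
12. shoelace: 251.0969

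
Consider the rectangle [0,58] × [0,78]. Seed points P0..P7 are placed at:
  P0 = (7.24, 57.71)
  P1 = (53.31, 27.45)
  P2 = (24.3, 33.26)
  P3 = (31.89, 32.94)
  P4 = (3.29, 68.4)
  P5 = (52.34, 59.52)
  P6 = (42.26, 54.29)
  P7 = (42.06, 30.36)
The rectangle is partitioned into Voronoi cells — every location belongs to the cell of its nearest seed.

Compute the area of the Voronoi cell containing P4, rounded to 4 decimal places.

Area of P4's cell: 325.0817

1. box [0,58]×[0,78]: [(0, 0) (58, 0) (58, 78) (0, 78)]
2. ⊥bis P4·P0 via (5.265,63.055): [(0, 61.1096) (45.7111, 78) (0, 78)]  |A|=386.0402
3. ⊥bis P4·P1 via (28.3,47.925): [(0, 61.1096) (45.7111, 78) (0, 78)]  |A|=386.0402
4. ⊥bis P4·P2 via (13.795,50.83): [(0, 61.1096) (45.7111, 78) (0, 78)]  |A|=386.0402
5. ⊥bis P4·P3 via (17.59,50.67): [(0, 61.1096) (45.7111, 78) (0, 78)]  |A|=386.0402
6. ⊥bis P4·P5 via (27.815,63.96): [(0, 61.1096) (29.256, 71.9198) (30.3568, 78) (0, 78)]  |A|=339.3615
7. ⊥bis P4·P6 via (22.775,61.345): [(0, 61.1096) (26.1942, 70.7884) (28.8053, 78) (0, 78)]  |A|=325.0817
8. ⊥bis P4·P7 via (22.675,49.38): [(0, 61.1096) (26.1942, 70.7884) (28.8053, 78) (0, 78)]  |A|=325.0817
9. canonical 4-gon: [(0, 61.1096) (26.1942, 70.7884) (28.8053, 78) (0, 78)]
10. shoelace: 325.0817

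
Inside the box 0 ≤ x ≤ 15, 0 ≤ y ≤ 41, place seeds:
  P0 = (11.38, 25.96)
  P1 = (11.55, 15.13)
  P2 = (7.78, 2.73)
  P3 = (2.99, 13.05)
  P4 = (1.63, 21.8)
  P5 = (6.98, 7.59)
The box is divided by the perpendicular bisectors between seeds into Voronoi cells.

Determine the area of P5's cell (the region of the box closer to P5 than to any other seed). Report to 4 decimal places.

1. box [0,15]×[0,41]: [(0, 0) (15, 0) (15, 41) (0, 41)]
2. ⊥bis P5·P0 via (9.18,16.775): [(0, 18.9738) (0, 0) (15, 0) (15, 15.381)]  |A|=257.6609
3. ⊥bis P5·P1 via (9.265,11.36): [(0, 16.9755) (0, 0) (15, 0) (15, 7.884)]  |A|=186.4465
4. ⊥bis P5·P2 via (7.38,5.16): [(0, 16.9755) (0, 3.9452) (15, 6.4143) (15, 7.884)]  |A|=108.7502
5. ⊥bis P5·P3 via (4.985,10.32): [(7.7034, 12.3065) (0, 6.6771) (0, 3.9452) (15, 6.4143) (15, 7.884)]  |A|=69.084
6. ⊥bis P5·P4 via (4.305,14.695): [(7.7034, 12.3065) (0, 6.6771) (0, 3.9452) (15, 6.4143) (15, 7.884)]  |A|=69.084
7. canonical 5-gon: [(7.7034, 12.3065) (0, 6.6771) (0, 3.9452) (15, 6.4143) (15, 7.884)]
8. shoelace: 69.084

Area of P5's cell: 69.0840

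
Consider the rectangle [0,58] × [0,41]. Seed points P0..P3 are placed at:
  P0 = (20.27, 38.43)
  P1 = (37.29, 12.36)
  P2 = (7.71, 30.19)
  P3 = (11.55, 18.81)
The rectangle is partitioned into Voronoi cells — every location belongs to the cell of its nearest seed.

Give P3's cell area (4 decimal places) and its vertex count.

Area of P3's cell: 584.9247 (5 vertices)

1. box [0,58]×[0,41]: [(0, 0) (58, 0) (58, 41) (0, 41)]
2. ⊥bis P3·P0 via (15.91,28.62): [(0, 35.6911) (0, 0) (58, 0) (58, 9.9133)]  |A|=1322.5289
3. ⊥bis P3·P1 via (24.42,15.585): [(26.5062, 23.9106) (0, 35.6911) (0, 0) (20.5147, 0)]  |A|=718.2772
4. ⊥bis P3·P2 via (9.63,24.5): [(26.5062, 23.9106) (18.4691, 27.4826) (0, 21.2505) (0, 0) (20.5147, 0)]  |A|=584.9247
5. canonical 5-gon: [(26.5062, 23.9106) (18.4691, 27.4826) (0, 21.2505) (0, 0) (20.5147, 0)]
6. shoelace: 584.9247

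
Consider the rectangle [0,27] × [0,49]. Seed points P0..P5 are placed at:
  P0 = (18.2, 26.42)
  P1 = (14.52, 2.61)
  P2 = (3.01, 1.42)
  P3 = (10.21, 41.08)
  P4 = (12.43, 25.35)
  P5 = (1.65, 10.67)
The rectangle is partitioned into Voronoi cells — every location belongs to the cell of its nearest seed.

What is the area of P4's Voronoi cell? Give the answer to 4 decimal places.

1. box [0,27]×[0,49]: [(0, 0) (27, 0) (27, 49) (0, 49)]
2. ⊥bis P4·P0 via (15.315,25.885): [(0, 0) (20.1152, 0) (11.0285, 49) (0, 49)]  |A|=763.02
3. ⊥bis P4·P1 via (13.475,13.98): [(0, 12.7415) (17.4549, 14.3458) (11.0285, 49) (0, 49)]  |A|=507.5353
4. ⊥bis P4·P2 via (7.72,13.385): [(0, 16.424) (7.5839, 13.4386) (17.4549, 14.3458) (11.0285, 49) (0, 49)]  |A|=493.5717
5. ⊥bis P4·P3 via (11.32,33.215): [(0, 31.6174) (0, 16.424) (7.5839, 13.4386) (17.4549, 14.3458) (13.8885, 33.5775)]  |A|=287.819
6. ⊥bis P4·P5 via (7.04,18.01): [(0, 31.6174) (0, 23.1797) (12.6333, 13.9026) (17.4549, 14.3458) (13.8885, 33.5775)]  |A|=235.8483
7. canonical 5-gon: [(0, 31.6174) (0, 23.1797) (12.6333, 13.9026) (17.4549, 14.3458) (13.8885, 33.5775)]
8. shoelace: 235.8483

Area of P4's cell: 235.8483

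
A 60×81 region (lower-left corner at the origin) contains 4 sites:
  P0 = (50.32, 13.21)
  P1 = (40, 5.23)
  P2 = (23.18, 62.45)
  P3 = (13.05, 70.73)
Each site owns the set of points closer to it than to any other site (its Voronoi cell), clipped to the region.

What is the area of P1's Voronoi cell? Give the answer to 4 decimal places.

1. box [0,60]×[0,81]: [(0, 0) (60, 0) (60, 81) (0, 81)]
2. ⊥bis P1·P0 via (45.16,9.22): [(0, 67.6224) (0, 0) (52.2894, 0)]  |A|=1767.9681
3. ⊥bis P1·P2 via (31.59,33.84): [(27.1351, 32.5305) (0, 24.554) (0, 0) (52.2894, 0)]  |A|=1183.6366
4. ⊥bis P1·P3 via (26.525,37.98): [(27.1351, 32.5305) (0, 24.554) (0, 0) (52.2894, 0)]  |A|=1183.6366
5. canonical 4-gon: [(27.1351, 32.5305) (0, 24.554) (0, 0) (52.2894, 0)]
6. shoelace: 1183.6366

Area of P1's cell: 1183.6366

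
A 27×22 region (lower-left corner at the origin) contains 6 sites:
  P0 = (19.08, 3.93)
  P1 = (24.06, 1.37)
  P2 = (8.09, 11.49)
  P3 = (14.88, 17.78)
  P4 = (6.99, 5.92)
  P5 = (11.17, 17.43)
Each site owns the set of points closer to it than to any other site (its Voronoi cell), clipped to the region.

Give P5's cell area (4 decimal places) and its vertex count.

1. box [0,27]×[0,22]: [(0, 0) (27, 0) (27, 22) (0, 22)]
2. ⊥bis P5·P0 via (15.125,10.68): [(0, 1.8179) (27, 17.6379) (27, 22) (0, 22)]  |A|=331.3475
3. ⊥bis P5·P1 via (17.615,9.4): [(0, 1.8179) (27, 17.6379) (27, 22) (0, 22)]  |A|=331.3475
4. ⊥bis P5·P2 via (9.63,14.46): [(0, 19.4533) (15.9677, 11.1738) (27, 17.6379) (27, 22) (0, 22)]  |A|=190.5484
5. ⊥bis P5·P3 via (13.025,17.605): [(0, 19.4533) (13.5116, 12.4473) (12.6104, 22) (0, 22)]  |A|=77.4361
6. ⊥bis P5·P4 via (9.08,11.675): [(0, 19.4533) (13.5116, 12.4473) (12.6104, 22) (0, 22)]  |A|=77.4361
7. canonical 4-gon: [(0, 19.4533) (13.5116, 12.4473) (12.6104, 22) (0, 22)]
8. shoelace: 77.4361

Area of P5's cell: 77.4361 (4 vertices)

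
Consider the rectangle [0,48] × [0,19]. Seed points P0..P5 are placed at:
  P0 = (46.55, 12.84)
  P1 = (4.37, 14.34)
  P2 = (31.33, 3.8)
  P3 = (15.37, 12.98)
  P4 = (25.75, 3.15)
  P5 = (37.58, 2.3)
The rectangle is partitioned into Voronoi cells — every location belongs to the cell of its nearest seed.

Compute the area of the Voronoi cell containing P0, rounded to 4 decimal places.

1. box [0,48]×[0,19]: [(0, 0) (48, 0) (48, 19) (0, 19)]
2. ⊥bis P0·P1 via (25.46,13.59): [(24.9767, 0) (48, 0) (48, 19) (25.6524, 19)]  |A|=431.0235
3. ⊥bis P0·P2 via (38.94,8.32): [(43.8817, 0) (48, 0) (48, 19) (32.5966, 19)]  |A|=185.4565
4. ⊥bis P0·P3 via (30.96,12.91): [(43.8817, 0) (48, 0) (48, 19) (32.5966, 19)]  |A|=185.4565
5. ⊥bis P0·P4 via (36.15,7.995): [(43.8817, 0) (48, 0) (48, 19) (32.5966, 19)]  |A|=185.4565
6. ⊥bis P0·P5 via (42.065,7.57): [(36.6465, 12.1814) (48, 2.5191) (48, 19) (32.5966, 19)]  |A|=146.0733
7. canonical 4-gon: [(36.6465, 12.1814) (48, 2.5191) (48, 19) (32.5966, 19)]
8. shoelace: 146.0733

Area of P0's cell: 146.0733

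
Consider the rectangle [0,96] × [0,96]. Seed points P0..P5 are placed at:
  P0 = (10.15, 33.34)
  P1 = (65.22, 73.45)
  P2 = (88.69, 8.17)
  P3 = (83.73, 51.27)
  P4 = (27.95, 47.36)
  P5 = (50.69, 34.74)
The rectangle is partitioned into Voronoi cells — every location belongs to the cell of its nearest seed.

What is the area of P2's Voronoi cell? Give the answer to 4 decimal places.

Area of P2's cell: 917.2764

1. box [0,96]×[0,96]: [(0, 0) (96, 0) (96, 96) (0, 96)]
2. ⊥bis P2·P0 via (49.42,20.755): [(42.7686, 0) (96, 0) (96, 96) (73.534, 96)]  |A|=3633.4748
3. ⊥bis P2·P1 via (76.955,40.81): [(53.0984, 32.2329) (42.7686, 0) (96, 0) (96, 47.6572)]  |A|=1880.1872
4. ⊥bis P2·P3 via (86.21,29.72): [(50.9943, 25.6673) (42.7686, 0) (96, 0) (96, 30.8466)]  |A|=1377.2922
5. ⊥bis P2·P4 via (58.32,27.765): [(57.4456, 26.4098) (45.1004, 7.2761) (42.7686, 0) (96, 0) (96, 30.8466)]  |A|=1320.1563
6. ⊥bis P2·P5 via (69.69,21.455): [(74.5291, 28.3757) (54.6884, 0) (96, 0) (96, 30.8466)]  |A|=917.2764
7. canonical 4-gon: [(74.5291, 28.3757) (54.6884, 0) (96, 0) (96, 30.8466)]
8. shoelace: 917.2764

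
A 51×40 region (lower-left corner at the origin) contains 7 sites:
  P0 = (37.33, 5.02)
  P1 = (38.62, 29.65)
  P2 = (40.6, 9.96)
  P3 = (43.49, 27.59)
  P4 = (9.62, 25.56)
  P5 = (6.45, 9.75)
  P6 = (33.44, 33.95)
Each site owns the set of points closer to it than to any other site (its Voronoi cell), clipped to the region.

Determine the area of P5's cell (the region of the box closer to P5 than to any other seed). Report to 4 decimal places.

Area of P5's cell: 373.6895

1. box [0,51]×[0,40]: [(0, 0) (51, 0) (51, 40) (0, 40)]
2. ⊥bis P5·P0 via (21.89,7.385): [(0, 0) (20.7588, 0) (26.8858, 40) (0, 40)]  |A|=952.8914
3. ⊥bis P5·P1 via (22.535,19.7): [(0, 0) (20.7588, 0) (23.53, 18.0916) (9.9776, 40) (0, 40)]  |A|=767.6763
4. ⊥bis P5·P2 via (23.525,9.855): [(0, 0) (20.7588, 0) (23.4765, 17.7425) (23.4738, 18.1824) (9.9776, 40) (0, 40)]  |A|=767.664
5. ⊥bis P5·P3 via (24.97,18.67): [(0, 0) (20.7588, 0) (23.4765, 17.7425) (23.4738, 18.1824) (9.9776, 40) (0, 40)]  |A|=767.664
6. ⊥bis P5·P4 via (8.035,17.655): [(0, 19.2661) (0, 0) (20.7588, 0) (23.0034, 14.6537)]  |A|=373.6895
7. ⊥bis P5·P6 via (19.945,21.85): [(0, 19.2661) (0, 0) (20.7588, 0) (23.0034, 14.6537)]  |A|=373.6895
8. canonical 4-gon: [(0, 19.2661) (0, 0) (20.7588, 0) (23.0034, 14.6537)]
9. shoelace: 373.6895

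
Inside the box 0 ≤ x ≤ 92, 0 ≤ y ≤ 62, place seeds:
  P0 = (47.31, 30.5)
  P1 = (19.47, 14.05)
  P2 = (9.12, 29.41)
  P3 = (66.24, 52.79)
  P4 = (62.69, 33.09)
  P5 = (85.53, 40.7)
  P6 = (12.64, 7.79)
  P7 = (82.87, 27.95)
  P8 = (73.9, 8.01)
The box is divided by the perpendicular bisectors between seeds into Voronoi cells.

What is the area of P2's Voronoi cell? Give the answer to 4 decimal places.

Area of P2's cell: 1103.2475

1. box [0,92]×[0,62]: [(0, 0) (92, 0) (92, 62) (0, 62)]
2. ⊥bis P2·P0 via (28.215,29.955): [(0, 0) (29.07, 0) (27.3004, 62) (0, 62)]  |A|=1747.4808
3. ⊥bis P2·P1 via (14.295,21.73): [(0, 12.0976) (28.1827, 31.0879) (27.3004, 62) (0, 62)]  |A|=1125.1471
4. ⊥bis P2·P3 via (37.68,41.1): [(0, 12.0976) (28.1827, 31.0879) (27.3004, 62) (0, 62)]  |A|=1125.1471
5. ⊥bis P2·P4 via (35.905,31.25): [(0, 12.0976) (28.1827, 31.0879) (27.3004, 62) (0, 62)]  |A|=1125.1471
6. ⊥bis P2·P5 via (47.325,35.055): [(0, 12.0976) (28.1827, 31.0879) (27.3004, 62) (0, 62)]  |A|=1125.1471
7. ⊥bis P2·P6 via (10.88,18.6): [(0, 16.8286) (9.258, 18.3359) (28.1827, 31.0879) (27.3004, 62) (0, 62)]  |A|=1103.2475
8. ⊥bis P2·P7 via (45.995,28.68): [(0, 16.8286) (9.258, 18.3359) (28.1827, 31.0879) (27.3004, 62) (0, 62)]  |A|=1103.2475
9. ⊥bis P2·P8 via (41.51,18.71): [(0, 16.8286) (9.258, 18.3359) (28.1827, 31.0879) (27.3004, 62) (0, 62)]  |A|=1103.2475
10. canonical 5-gon: [(0, 16.8286) (9.258, 18.3359) (28.1827, 31.0879) (27.3004, 62) (0, 62)]
11. shoelace: 1103.2475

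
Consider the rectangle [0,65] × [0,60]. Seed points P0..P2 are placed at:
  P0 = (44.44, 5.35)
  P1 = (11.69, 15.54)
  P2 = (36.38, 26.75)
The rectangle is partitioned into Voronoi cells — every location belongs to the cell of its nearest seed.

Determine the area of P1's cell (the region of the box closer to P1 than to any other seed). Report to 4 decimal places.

Area of P1's cell: 1150.0365

1. box [0,65]×[0,60]: [(0, 0) (65, 0) (65, 60) (0, 60)]
2. ⊥bis P1·P0 via (28.065,10.445): [(0, 0) (24.8151, 0) (43.4838, 60) (0, 60)]  |A|=2048.9665
3. ⊥bis P1·P2 via (24.035,21.145): [(0, 0) (24.8151, 0) (28.4017, 11.5273) (6.3937, 60) (0, 60)]  |A|=1150.0365
4. canonical 5-gon: [(0, 0) (24.8151, 0) (28.4017, 11.5273) (6.3937, 60) (0, 60)]
5. shoelace: 1150.0365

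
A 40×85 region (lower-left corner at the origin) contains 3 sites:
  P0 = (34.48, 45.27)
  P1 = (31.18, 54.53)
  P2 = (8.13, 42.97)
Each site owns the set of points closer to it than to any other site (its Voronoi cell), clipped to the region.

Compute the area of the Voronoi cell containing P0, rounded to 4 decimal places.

1. box [0,40]×[0,85]: [(0, 0) (40, 0) (40, 85) (0, 85)]
2. ⊥bis P0·P1 via (32.83,49.9): [(0, 38.2003) (0, 0) (40, 0) (40, 52.4552)]  |A|=1813.1102
3. ⊥bis P0·P2 via (21.305,44.12): [(21.1634, 45.7424) (25.1561, 0) (40, 0) (40, 52.4552)]  |A|=833.5368
4. canonical 4-gon: [(21.1634, 45.7424) (25.1561, 0) (40, 0) (40, 52.4552)]
5. shoelace: 833.5368

Area of P0's cell: 833.5368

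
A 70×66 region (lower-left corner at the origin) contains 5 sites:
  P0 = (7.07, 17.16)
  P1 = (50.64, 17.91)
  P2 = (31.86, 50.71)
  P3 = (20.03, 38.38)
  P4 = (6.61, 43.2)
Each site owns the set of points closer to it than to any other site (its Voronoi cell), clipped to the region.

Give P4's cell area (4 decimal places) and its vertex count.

1. box [0,70]×[0,66]: [(0, 0) (70, 0) (70, 66) (0, 66)]
2. ⊥bis P4·P0 via (6.84,30.18): [(0, 30.0592) (70, 31.2957) (70, 66) (0, 66)]  |A|=2472.5785
3. ⊥bis P4·P1 via (28.625,30.555): [(0, 30.0592) (28.6307, 30.5649) (48.9839, 66) (0, 66)]  |A|=1382.3802
4. ⊥bis P4·P2 via (19.235,46.955): [(0, 30.0592) (24.1335, 30.4855) (13.5705, 66) (0, 66)]  |A|=674.6635
5. ⊥bis P4·P3 via (13.32,40.79): [(0, 30.0592) (9.5263, 30.2275) (17.5586, 52.5913) (13.5705, 66) (0, 66)]  |A|=512.3637
6. canonical 5-gon: [(0, 30.0592) (9.5263, 30.2275) (17.5586, 52.5913) (13.5705, 66) (0, 66)]
7. shoelace: 512.3637

Area of P4's cell: 512.3637 (5 vertices)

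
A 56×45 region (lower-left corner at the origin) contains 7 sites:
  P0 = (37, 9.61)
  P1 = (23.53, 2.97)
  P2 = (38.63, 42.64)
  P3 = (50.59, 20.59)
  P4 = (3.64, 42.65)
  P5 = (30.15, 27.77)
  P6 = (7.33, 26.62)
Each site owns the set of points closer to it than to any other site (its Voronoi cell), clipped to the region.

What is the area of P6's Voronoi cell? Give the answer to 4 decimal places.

1. box [0,56]×[0,45]: [(0, 0) (56, 0) (56, 45) (0, 45)]
2. ⊥bis P6·P0 via (22.165,18.115): [(0, 0) (11.7796, 0) (37.5783, 45) (0, 45)]  |A|=1110.5527
3. ⊥bis P6·P1 via (15.43,14.795): [(0, 4.2256) (23.386, 20.2448) (37.5783, 45) (0, 45)]  |A|=941.9052
4. ⊥bis P6·P2 via (22.98,34.63): [(0, 4.2256) (23.386, 20.2448) (27.0614, 26.6557) (17.6724, 45) (0, 45)]  |A|=759.3249
5. ⊥bis P6·P3 via (28.96,23.605): [(0, 4.2256) (23.386, 20.2448) (27.0614, 26.6557) (17.6724, 45) (0, 45)]  |A|=759.3249
6. ⊥bis P6·P4 via (5.485,34.635): [(0, 33.3724) (0, 4.2256) (23.386, 20.2448) (27.0614, 26.6557) (21.1337, 38.2372)]  |A|=576.7002
7. ⊥bis P6·P5 via (18.74,27.195): [(18.2174, 37.5659) (0, 33.3724) (0, 4.2256) (19.2336, 17.4004)]  |A|=466.1104
8. canonical 4-gon: [(18.2174, 37.5659) (0, 33.3724) (0, 4.2256) (19.2336, 17.4004)]
9. shoelace: 466.1104

Area of P6's cell: 466.1104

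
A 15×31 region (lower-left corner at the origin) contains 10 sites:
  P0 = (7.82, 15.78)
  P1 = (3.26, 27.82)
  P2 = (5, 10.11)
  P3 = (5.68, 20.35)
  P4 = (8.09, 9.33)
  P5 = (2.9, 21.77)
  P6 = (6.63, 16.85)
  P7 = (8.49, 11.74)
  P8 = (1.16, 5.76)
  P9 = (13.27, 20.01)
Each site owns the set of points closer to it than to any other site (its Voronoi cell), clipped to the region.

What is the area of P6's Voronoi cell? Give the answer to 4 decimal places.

1. box [0,15]×[0,31]: [(0, 0) (15, 0) (15, 31) (0, 31)]
2. ⊥bis P6·P0 via (7.225,16.315): [(0, 8.2797) (15, 24.962) (15, 31) (0, 31)]  |A|=215.6874
3. ⊥bis P6·P1 via (4.945,22.335): [(0, 20.8159) (0, 8.2797) (15, 24.962) (15, 25.4239)]  |A|=97.4859
4. ⊥bis P6·P2 via (5.815,13.48): [(0, 20.8159) (0, 14.8863) (4.8793, 13.7063) (15, 24.962) (15, 25.4239)]  |A|=81.368
5. ⊥bis P6·P3 via (6.155,18.6): [(0, 16.9294) (0, 14.8863) (4.8793, 13.7063) (10.2884, 19.7219)]  |A|=28.3774
6. ⊥bis P6·P4 via (7.36,13.09): [(0, 16.9294) (0, 14.8863) (4.8793, 13.7063) (10.2884, 19.7219)]  |A|=28.3774
7. ⊥bis P6·P5 via (4.765,19.31): [(2.531, 17.6163) (0, 15.6975) (0, 14.8863) (4.8793, 13.7063) (10.2884, 19.7219)]  |A|=26.8185
8. ⊥bis P6·P7 via (7.56,14.295): [(2.531, 17.6163) (0, 15.6975) (0, 14.8863) (4.8793, 13.7063) (10.2884, 19.7219)]  |A|=26.8185
9. ⊥bis P6·P8 via (3.895,11.305): [(2.531, 17.6163) (0, 15.6975) (0, 14.8863) (4.8793, 13.7063) (10.2884, 19.7219)]  |A|=26.8185
10. ⊥bis P6·P9 via (9.95,18.43): [(9.4442, 19.4928) (2.531, 17.6163) (0, 15.6975) (0, 14.8863) (4.8793, 13.7063) (9.6651, 19.0287)]  |A|=26.5973
11. canonical 6-gon: [(9.4442, 19.4928) (2.531, 17.6163) (0, 15.6975) (0, 14.8863) (4.8793, 13.7063) (9.6651, 19.0287)]
12. shoelace: 26.5973

Area of P6's cell: 26.5973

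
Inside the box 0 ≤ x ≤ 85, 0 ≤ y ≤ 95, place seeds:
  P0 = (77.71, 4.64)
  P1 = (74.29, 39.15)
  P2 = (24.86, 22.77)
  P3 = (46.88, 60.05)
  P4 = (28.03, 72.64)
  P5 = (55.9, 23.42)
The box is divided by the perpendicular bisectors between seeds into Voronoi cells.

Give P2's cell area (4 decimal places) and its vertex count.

Area of P2's cell: 1883.5464 (5 vertices)

1. box [0,85]×[0,95]: [(0, 0) (85, 0) (85, 95) (0, 95)]
2. ⊥bis P2·P0 via (51.285,13.705): [(0, 0) (46.5835, 0) (79.173, 95) (0, 95)]  |A|=5973.4339
3. ⊥bis P2·P1 via (49.575,30.96): [(0, 0) (46.5835, 0) (53.3236, 19.6477) (28.3536, 95) (0, 95)]  |A|=4058.7561
4. ⊥bis P2·P3 via (35.87,41.41): [(0, 62.5972) (0, 0) (46.5835, 0) (53.3236, 19.6477) (48.6047, 33.888)]  |A|=2404.9198
5. ⊥bis P2·P4 via (26.445,47.705): [(25.0639, 47.7928) (0, 49.386) (0, 0) (46.5835, 0) (53.3236, 19.6477) (48.6047, 33.888)]  |A|=2239.358
6. ⊥bis P2·P5 via (40.38,23.095): [(40.0482, 38.9421) (25.0639, 47.7928) (0, 49.386) (0, 0) (40.8636, 0)]  |A|=1883.5464
7. canonical 5-gon: [(40.0482, 38.9421) (25.0639, 47.7928) (0, 49.386) (0, 0) (40.8636, 0)]
8. shoelace: 1883.5464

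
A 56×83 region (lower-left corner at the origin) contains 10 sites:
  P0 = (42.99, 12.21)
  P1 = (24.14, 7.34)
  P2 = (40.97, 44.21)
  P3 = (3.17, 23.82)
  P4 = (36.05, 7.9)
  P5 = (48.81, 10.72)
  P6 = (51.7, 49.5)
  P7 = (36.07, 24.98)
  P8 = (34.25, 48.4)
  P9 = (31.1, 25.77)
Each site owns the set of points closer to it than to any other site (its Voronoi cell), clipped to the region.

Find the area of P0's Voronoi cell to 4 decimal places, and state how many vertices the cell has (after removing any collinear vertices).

1. box [0,56]×[0,83]: [(0, 0) (56, 0) (56, 83) (0, 83)]
2. ⊥bis P0·P1 via (33.565,9.775): [(36.0904, 0) (56, 0) (56, 83) (14.6469, 83)]  |A|=2542.4001
3. ⊥bis P0·P2 via (41.98,28.21): [(29.0137, 27.3915) (36.0904, 0) (56, 0) (56, 29.095)]  |A|=665.2602
4. ⊥bis P0·P3 via (23.08,18.015): [(29.0137, 27.3915) (36.0904, 0) (56, 0) (56, 29.095)]  |A|=665.2602
5. ⊥bis P0·P4 via (39.52,10.055): [(29.0137, 27.3915) (29.1991, 26.6738) (45.7645, 0) (56, 0) (56, 29.095)]  |A|=536.2376
6. ⊥bis P0·P5 via (45.9,11.465): [(50.3218, 28.7366) (29.0137, 27.3915) (29.1991, 26.6738) (43.7821, 3.1922)]  |A|=270.8086
7. ⊥bis P0·P6 via (47.345,30.855): [(50.3218, 28.7366) (29.0137, 27.3915) (29.1991, 26.6738) (43.7821, 3.1922)]  |A|=270.8086
8. ⊥bis P0·P7 via (39.53,18.595): [(49.0455, 23.7514) (35.5543, 16.4406) (43.7821, 3.1922)]  |A|=119.4439
9. ⊥bis P0·P8 via (38.62,30.305): [(49.0455, 23.7514) (35.5543, 16.4406) (43.7821, 3.1922)]  |A|=119.4439
10. ⊥bis P0·P9 via (37.045,18.99): [(49.0455, 23.7514) (35.5543, 16.4406) (43.7821, 3.1922)]  |A|=119.4439
11. canonical 3-gon: [(49.0455, 23.7514) (35.5543, 16.4406) (43.7821, 3.1922)]
12. shoelace: 119.4439

Area of P0's cell: 119.4439 (3 vertices)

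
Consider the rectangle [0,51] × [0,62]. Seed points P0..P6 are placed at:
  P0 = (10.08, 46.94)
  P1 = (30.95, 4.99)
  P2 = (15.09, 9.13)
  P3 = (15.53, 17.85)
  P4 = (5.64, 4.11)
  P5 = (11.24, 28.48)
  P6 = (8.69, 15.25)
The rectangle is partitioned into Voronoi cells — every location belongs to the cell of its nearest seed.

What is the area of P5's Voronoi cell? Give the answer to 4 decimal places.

Area of P5's cell: 497.2786

1. box [0,51]×[0,62]: [(0, 0) (51, 0) (51, 62) (0, 62)]
2. ⊥bis P5·P0 via (10.66,37.71): [(0, 37.0401) (0, 0) (51, 0) (51, 40.2449)]  |A|=1970.7687
3. ⊥bis P5·P1 via (21.095,16.735): [(48.961, 40.1168) (0, 37.0401) (0, 0) (1.1505, 0)]  |A|=929.8384
4. ⊥bis P5·P2 via (13.165,18.805): [(26.7937, 21.5166) (48.961, 40.1168) (0, 37.0401) (0, 16.1856)]  |A|=700.6245
5. ⊥bis P5·P3 via (13.385,23.165): [(43.0042, 35.1185) (48.961, 40.1168) (0, 37.0401) (0, 17.7632)]  |A|=527.691
6. ⊥bis P5·P4 via (8.44,16.295): [(0.7441, 18.0634) (43.0042, 35.1185) (48.961, 40.1168) (0, 37.0401) (0, 18.2344)]  |A|=527.5157
7. ⊥bis P5·P6 via (9.965,21.865): [(10.0995, 21.8391) (43.0042, 35.1185) (48.961, 40.1168) (0, 37.0401) (0, 23.7857)]  |A|=497.2786
8. canonical 5-gon: [(10.0995, 21.8391) (43.0042, 35.1185) (48.961, 40.1168) (0, 37.0401) (0, 23.7857)]
9. shoelace: 497.2786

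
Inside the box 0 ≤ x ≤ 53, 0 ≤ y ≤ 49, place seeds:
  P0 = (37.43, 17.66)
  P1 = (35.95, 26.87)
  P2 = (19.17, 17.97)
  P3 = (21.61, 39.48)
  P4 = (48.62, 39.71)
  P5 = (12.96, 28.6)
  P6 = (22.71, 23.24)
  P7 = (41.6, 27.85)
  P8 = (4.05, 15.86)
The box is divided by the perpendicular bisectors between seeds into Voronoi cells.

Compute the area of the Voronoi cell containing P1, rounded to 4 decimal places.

Area of P1's cell: 148.0009

1. box [0,53]×[0,49]: [(0, 0) (53, 0) (53, 49) (0, 49)]
2. ⊥bis P1·P0 via (36.69,22.265): [(0, 16.3691) (53, 24.8859) (53, 49) (0, 49)]  |A|=1503.7415
3. ⊥bis P1·P2 via (27.56,22.42): [(28.3528, 20.9253) (53, 24.8859) (53, 49) (13.4621, 49)]  |A|=852.1797
4. ⊥bis P1·P3 via (28.78,33.175): [(24.4608, 28.2632) (28.3528, 20.9253) (53, 24.8859) (53, 49) (42.6958, 49)]  |A|=549.0734
5. ⊥bis P1·P4 via (42.285,33.29): [(35.1084, 40.3716) (24.4608, 28.2632) (28.3528, 20.9253) (51.1097, 24.5822)]  |A|=271.5454
6. ⊥bis P1·P5 via (24.455,27.735): [(35.1084, 40.3716) (24.4979, 28.3055) (24.4905, 28.2072) (28.3528, 20.9253) (51.1097, 24.5822)]  |A|=271.5438
7. ⊥bis P1·P6 via (29.33,25.055): [(35.1084, 40.3716) (27.5022, 31.7218) (30.3732, 21.2499) (51.1097, 24.5822)]  |A|=242.6113
8. ⊥bis P1·P7 via (38.775,27.36): [(36.8092, 38.6933) (35.1084, 40.3716) (27.5022, 31.7218) (30.3732, 21.2499) (39.5782, 22.7291)]  |A|=148.0009
9. ⊥bis P1·P8 via (20,21.365): [(36.8092, 38.6933) (35.1084, 40.3716) (27.5022, 31.7218) (30.3732, 21.2499) (39.5782, 22.7291)]  |A|=148.0009
10. canonical 5-gon: [(36.8092, 38.6933) (35.1084, 40.3716) (27.5022, 31.7218) (30.3732, 21.2499) (39.5782, 22.7291)]
11. shoelace: 148.0009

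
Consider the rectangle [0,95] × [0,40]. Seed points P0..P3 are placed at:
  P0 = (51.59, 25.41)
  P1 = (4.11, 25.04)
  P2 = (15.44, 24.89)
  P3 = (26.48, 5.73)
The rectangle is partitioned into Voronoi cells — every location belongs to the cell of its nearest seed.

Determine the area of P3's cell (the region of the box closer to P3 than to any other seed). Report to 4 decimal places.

1. box [0,95]×[0,40]: [(0, 0) (95, 0) (95, 40) (0, 40)]
2. ⊥bis P3·P0 via (39.035,15.57): [(0, 0) (51.238, 0) (19.888, 40) (0, 40)]  |A|=1422.5192
3. ⊥bis P3·P1 via (15.295,15.385): [(2.0145, 0) (51.238, 0) (27.8137, 29.8875)]  |A|=735.5827
4. ⊥bis P3·P2 via (20.96,15.31): [(9.5602, 8.7414) (2.0145, 0) (51.238, 0) (33.5522, 22.5656)]  |A|=608.0848
5. canonical 4-gon: [(9.5602, 8.7414) (2.0145, 0) (51.238, 0) (33.5522, 22.5656)]
6. shoelace: 608.0848

Area of P3's cell: 608.0848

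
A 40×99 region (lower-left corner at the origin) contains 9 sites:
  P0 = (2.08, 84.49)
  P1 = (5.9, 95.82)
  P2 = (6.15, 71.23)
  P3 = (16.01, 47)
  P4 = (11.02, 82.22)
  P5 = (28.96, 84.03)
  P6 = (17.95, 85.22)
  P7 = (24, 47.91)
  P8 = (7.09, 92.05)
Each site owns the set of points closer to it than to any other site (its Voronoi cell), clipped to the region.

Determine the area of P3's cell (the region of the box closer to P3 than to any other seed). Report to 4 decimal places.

Area of P3's cell: 1289.3389

1. box [0,40]×[0,99]: [(0, 0) (40, 0) (40, 99) (0, 99)]
2. ⊥bis P3·P0 via (9.045,65.745): [(0, 62.3842) (0, 0) (40, 0) (40, 77.2468)]  |A|=2792.6201
3. ⊥bis P3·P1 via (10.955,71.41): [(0, 62.3842) (0, 0) (40, 0) (40, 77.2468)]  |A|=2792.6201
4. ⊥bis P3·P2 via (11.08,59.115): [(0, 54.6062) (0, 0) (40, 0) (40, 70.8835)]  |A|=2509.7939
5. ⊥bis P3·P4 via (13.515,64.61): [(30.4955, 67.0158) (0, 54.6062) (0, 0) (40, 0) (40, 68.3624)]  |A|=2497.813
6. ⊥bis P3·P5 via (22.485,65.515): [(24.8096, 64.702) (0, 54.6062) (0, 0) (40, 0) (40, 59.3897)]  |A|=2422.4963
7. ⊥bis P3·P6 via (16.98,66.11): [(24.8096, 64.702) (0, 54.6062) (0, 0) (40, 0) (40, 59.3897)]  |A|=2422.4963
8. ⊥bis P3·P7 via (20.005,47.455): [(18.3405, 62.0695) (0, 54.6062) (0, 0) (25.4098, 0)]  |A|=1289.3389
9. ⊥bis P3·P8 via (11.55,69.525): [(18.3405, 62.0695) (0, 54.6062) (0, 0) (25.4098, 0)]  |A|=1289.3389
10. canonical 4-gon: [(18.3405, 62.0695) (0, 54.6062) (0, 0) (25.4098, 0)]
11. shoelace: 1289.3389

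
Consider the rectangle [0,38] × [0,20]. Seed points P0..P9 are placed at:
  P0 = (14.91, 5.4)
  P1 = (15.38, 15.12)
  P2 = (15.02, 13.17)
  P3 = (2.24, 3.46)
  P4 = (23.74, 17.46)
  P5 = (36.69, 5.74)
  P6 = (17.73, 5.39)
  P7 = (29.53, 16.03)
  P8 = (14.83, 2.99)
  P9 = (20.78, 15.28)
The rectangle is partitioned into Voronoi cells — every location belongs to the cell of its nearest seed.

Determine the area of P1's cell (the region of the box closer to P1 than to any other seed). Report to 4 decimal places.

Area of P1's cell: 82.2663

1. box [0,38]×[0,20]: [(0, 0) (38, 0) (38, 20) (0, 20)]
2. ⊥bis P1·P0 via (15.145,10.26): [(0, 10.9923) (38, 9.1549) (38, 20) (0, 20)]  |A|=377.2034
3. ⊥bis P1·P2 via (15.2,14.145): [(0, 16.9512) (38, 9.9358) (38, 20) (0, 20)]  |A|=249.1485
4. ⊥bis P1·P3 via (8.81,9.29): [(0, 19.2183) (2.4059, 16.507) (38, 9.9358) (38, 20) (0, 20)]  |A|=246.4213
5. ⊥bis P1·P4 via (19.56,16.29): [(0, 19.2183) (2.4059, 16.507) (20.4307, 13.1793) (18.5216, 20) (0, 20)]  |A|=91.5825
6. ⊥bis P1·P5 via (26.035,10.43): [(0, 19.2183) (2.4059, 16.507) (20.4307, 13.1793) (18.5216, 20) (0, 20)]  |A|=91.5825
7. ⊥bis P1·P6 via (16.555,10.255): [(0, 19.2183) (2.4059, 16.507) (20.4307, 13.1793) (18.5216, 20) (0, 20)]  |A|=91.5825
8. ⊥bis P1·P7 via (22.455,15.575): [(0, 19.2183) (2.4059, 16.507) (20.4307, 13.1793) (18.5216, 20) (0, 20)]  |A|=91.5825
9. ⊥bis P1·P8 via (15.105,9.055): [(0, 19.2183) (2.4059, 16.507) (20.4307, 13.1793) (18.5216, 20) (0, 20)]  |A|=91.5825
10. ⊥bis P1·P9 via (18.08,15.2): [(0, 19.2183) (2.4059, 16.507) (18.1273, 13.6046) (17.9378, 20) (0, 20)]  |A|=82.2663
11. canonical 5-gon: [(0, 19.2183) (2.4059, 16.507) (18.1273, 13.6046) (17.9378, 20) (0, 20)]
12. shoelace: 82.2663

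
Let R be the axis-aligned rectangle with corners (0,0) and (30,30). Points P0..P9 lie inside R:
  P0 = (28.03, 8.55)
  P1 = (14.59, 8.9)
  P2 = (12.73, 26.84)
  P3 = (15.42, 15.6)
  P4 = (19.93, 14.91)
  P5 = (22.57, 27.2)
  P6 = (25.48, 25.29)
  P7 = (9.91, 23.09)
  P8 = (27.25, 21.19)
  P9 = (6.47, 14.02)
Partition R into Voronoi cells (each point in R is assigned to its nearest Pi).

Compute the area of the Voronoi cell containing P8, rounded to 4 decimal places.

Area of P8's cell: 55.3716

1. box [0,30]×[0,30]: [(0, 0) (30, 0) (30, 30) (0, 30)]
2. ⊥bis P8·P0 via (27.64,14.87): [(0, 13.1644) (30, 15.0156) (30, 30) (0, 30)]  |A|=477.3
3. ⊥bis P8·P1 via (20.92,15.045): [(21.4601, 14.4886) (30, 15.0156) (30, 30) (6.4021, 30)]  |A|=247.0004
4. ⊥bis P8·P2 via (19.99,24.015): [(17.7645, 18.2955) (21.4601, 14.4886) (30, 15.0156) (30, 30) (22.3189, 30)]  |A|=153.8517
5. ⊥bis P8·P3 via (21.335,18.395): [(19.3981, 22.494) (23.1321, 14.5918) (30, 15.0156) (30, 30) (22.3189, 30)]  |A|=136.1853
6. ⊥bis P8·P4 via (23.59,18.05): [(19.5165, 22.7981) (26.3847, 14.7925) (30, 15.0156) (30, 30) (22.3189, 30)]  |A|=121.4413
7. ⊥bis P8·P5 via (24.91,24.195): [(20.9582, 21.1177) (26.3847, 14.7925) (30, 15.0156) (30, 28.1586)]  |A|=71.4574
8. ⊥bis P8·P6 via (26.365,23.24): [(21.0908, 20.9631) (26.3847, 14.7925) (30, 15.0156) (30, 24.8093)]  |A|=55.3716
9. ⊥bis P8·P7 via (18.58,22.14): [(21.0908, 20.9631) (26.3847, 14.7925) (30, 15.0156) (30, 24.8093)]  |A|=55.3716
10. ⊥bis P8·P9 via (16.86,17.605): [(21.0908, 20.9631) (26.3847, 14.7925) (30, 15.0156) (30, 24.8093)]  |A|=55.3716
11. canonical 4-gon: [(21.0908, 20.9631) (26.3847, 14.7925) (30, 15.0156) (30, 24.8093)]
12. shoelace: 55.3716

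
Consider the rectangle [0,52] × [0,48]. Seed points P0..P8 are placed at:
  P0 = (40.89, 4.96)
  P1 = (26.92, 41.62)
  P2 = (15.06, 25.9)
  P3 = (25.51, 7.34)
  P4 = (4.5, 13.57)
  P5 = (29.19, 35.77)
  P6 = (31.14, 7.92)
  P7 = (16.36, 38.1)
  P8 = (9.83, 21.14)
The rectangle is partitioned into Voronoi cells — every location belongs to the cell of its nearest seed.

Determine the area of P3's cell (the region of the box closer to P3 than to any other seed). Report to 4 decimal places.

1. box [0,52]×[0,48]: [(0, 0) (52, 0) (52, 48) (0, 48)]
2. ⊥bis P3·P0 via (33.2,6.15): [(0, 0) (32.2483, 0) (39.6761, 48) (0, 48)]  |A|=1726.1867
3. ⊥bis P3·P1 via (26.215,24.48): [(0, 25.5583) (0, 0) (32.2483, 0) (35.9744, 24.0786)]  |A|=847.9683
4. ⊥bis P3·P2 via (20.285,16.62): [(33.6983, 24.1722) (0, 5.1988) (0, 0) (32.2483, 0) (35.9744, 24.0786)]  |A|=504.9279
5. ⊥bis P3·P4 via (15.005,10.455): [(33.6983, 24.1722) (16.1413, 14.2869) (11.9048, 0) (32.2483, 0) (35.9744, 24.0786)]  |A|=377.9291
6. ⊥bis P3·P5 via (27.35,21.555): [(28.7322, 21.3761) (16.1413, 14.2869) (11.9048, 0) (32.2483, 0) (35.4222, 20.5101)]  |A|=362.3389
7. ⊥bis P3·P6 via (28.325,7.63): [(27.0088, 20.4058) (16.1413, 14.2869) (11.9048, 0) (29.111, 0)]  |A|=240.2242
8. ⊥bis P3·P7 via (20.935,22.72): [(27.0088, 20.4058) (16.1413, 14.2869) (11.9048, 0) (29.111, 0)]  |A|=240.2242
9. ⊥bis P3·P8 via (17.67,14.24): [(27.0088, 20.4058) (19.2535, 16.0392) (15.3435, 11.5966) (11.9048, 0) (29.111, 0)]  |A|=236.7366
10. canonical 5-gon: [(27.0088, 20.4058) (19.2535, 16.0392) (15.3435, 11.5966) (11.9048, 0) (29.111, 0)]
11. shoelace: 236.7366

Area of P3's cell: 236.7366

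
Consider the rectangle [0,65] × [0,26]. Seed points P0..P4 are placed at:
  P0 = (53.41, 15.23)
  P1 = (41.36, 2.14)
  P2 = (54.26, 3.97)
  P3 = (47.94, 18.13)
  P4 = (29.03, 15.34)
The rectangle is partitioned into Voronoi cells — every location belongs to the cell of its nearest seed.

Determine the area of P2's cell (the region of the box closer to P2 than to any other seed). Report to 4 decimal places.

1. box [0,65]×[0,26]: [(0, 0) (65, 0) (65, 26) (0, 26)]
2. ⊥bis P2·P0 via (53.835,9.6): [(0, 5.5361) (0, 0) (65, 0) (65, 10.4428)]  |A|=519.3145
3. ⊥bis P2·P1 via (47.81,3.055): [(46.9552, 9.0807) (48.2434, 0) (65, 0) (65, 10.4428)]  |A|=170.2999
4. ⊥bis P2·P3 via (51.1,11.05): [(46.9552, 9.0807) (48.2434, 0) (65, 0) (65, 10.4428)]  |A|=170.2999
5. ⊥bis P2·P4 via (41.645,9.655): [(46.9552, 9.0807) (48.2434, 0) (65, 0) (65, 10.4428)]  |A|=170.2999
6. canonical 4-gon: [(46.9552, 9.0807) (48.2434, 0) (65, 0) (65, 10.4428)]
7. shoelace: 170.2999

Area of P2's cell: 170.2999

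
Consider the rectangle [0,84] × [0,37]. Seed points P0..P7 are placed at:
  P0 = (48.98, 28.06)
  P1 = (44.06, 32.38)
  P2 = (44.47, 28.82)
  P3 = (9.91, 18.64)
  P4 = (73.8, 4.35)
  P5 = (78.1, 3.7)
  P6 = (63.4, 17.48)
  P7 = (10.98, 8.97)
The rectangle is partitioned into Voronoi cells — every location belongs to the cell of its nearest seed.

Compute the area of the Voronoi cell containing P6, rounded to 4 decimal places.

Area of P6's cell: 801.6750

1. box [0,84]×[0,37]: [(0, 0) (84, 0) (84, 37) (0, 37)]
2. ⊥bis P6·P0 via (56.19,22.77): [(39.4836, 0) (84, 0) (84, 37) (66.6306, 37)]  |A|=1144.8878
3. ⊥bis P6·P1 via (53.73,24.93): [(39.4836, 0) (84, 0) (84, 37) (66.6306, 37)]  |A|=1144.8878
4. ⊥bis P6·P2 via (53.935,23.15): [(42.6626, 4.3328) (40.067, 0) (84, 0) (84, 37) (66.6306, 37)]  |A|=1143.6238
5. ⊥bis P6·P3 via (36.655,18.06): [(42.6626, 4.3328) (40.067, 0) (84, 0) (84, 37) (66.6306, 37)]  |A|=1143.6238
6. ⊥bis P6·P4 via (68.6,10.915): [(42.6626, 4.3328) (40.067, 0) (54.8198, 0) (84, 23.113) (84, 37) (66.6306, 37)]  |A|=806.4027
7. ⊥bis P6·P5 via (70.75,10.59): [(42.6626, 4.3328) (40.067, 0) (54.8198, 0) (78.1329, 18.4658) (84, 24.7246) (84, 37) (66.6306, 37)]  |A|=801.675
8. ⊥bis P6·P7 via (37.19,13.225): [(42.6626, 4.3328) (40.067, 0) (54.8198, 0) (78.1329, 18.4658) (84, 24.7246) (84, 37) (66.6306, 37)]  |A|=801.675
9. canonical 7-gon: [(42.6626, 4.3328) (40.067, 0) (54.8198, 0) (78.1329, 18.4658) (84, 24.7246) (84, 37) (66.6306, 37)]
10. shoelace: 801.675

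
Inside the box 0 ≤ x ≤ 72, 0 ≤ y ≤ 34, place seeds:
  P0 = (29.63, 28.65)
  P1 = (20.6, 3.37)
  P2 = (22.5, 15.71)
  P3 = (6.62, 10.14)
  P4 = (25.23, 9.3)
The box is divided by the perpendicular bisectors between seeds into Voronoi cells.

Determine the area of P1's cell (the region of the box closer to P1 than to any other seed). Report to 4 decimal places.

Area of P1's cell: 119.4550

1. box [0,72]×[0,34]: [(0, 0) (72, 0) (72, 34) (0, 34)]
2. ⊥bis P1·P0 via (25.115,16.01): [(0, 24.9811) (0, 0) (69.9359, 0)]  |A|=873.5366
3. ⊥bis P1·P2 via (21.55,9.54): [(59.652, 3.6734) (0, 12.8581) (0, 0) (69.9359, 0)]  |A|=511.9563
4. ⊥bis P1·P3 via (13.61,6.755): [(59.652, 3.6734) (15.416, 10.4845) (10.3388, 0) (69.9359, 0)]  |A|=358.6477
5. ⊥bis P1·P4 via (22.915,6.335): [(18.1371, 10.0655) (15.416, 10.4845) (10.3388, 0) (31.0287, 0)]  |A|=119.455
6. canonical 4-gon: [(18.1371, 10.0655) (15.416, 10.4845) (10.3388, 0) (31.0287, 0)]
7. shoelace: 119.455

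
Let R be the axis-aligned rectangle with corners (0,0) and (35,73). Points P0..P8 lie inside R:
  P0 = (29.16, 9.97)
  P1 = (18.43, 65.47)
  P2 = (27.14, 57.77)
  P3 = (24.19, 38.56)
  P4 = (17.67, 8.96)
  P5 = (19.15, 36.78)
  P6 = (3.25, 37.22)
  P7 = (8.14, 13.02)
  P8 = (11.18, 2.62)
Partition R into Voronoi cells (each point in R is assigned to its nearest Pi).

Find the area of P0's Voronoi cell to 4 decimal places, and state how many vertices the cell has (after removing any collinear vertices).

Area of P0's cell: 289.2819 (5 vertices)

1. box [0,35]×[0,73]: [(0, 0) (35, 0) (35, 73) (0, 73)]
2. ⊥bis P0·P1 via (23.795,37.72): [(0, 33.1196) (0, 0) (35, 0) (35, 39.8863)]  |A|=1277.6038
3. ⊥bis P0·P2 via (28.15,33.87): [(0, 32.6804) (0, 0) (35, 0) (35, 34.1595)]  |A|=1169.6978
4. ⊥bis P0·P3 via (26.675,24.265): [(0, 19.6279) (0, 0) (35, 0) (35, 25.7122)]  |A|=793.4516
5. ⊥bis P0·P4 via (23.415,9.465): [(22.1827, 23.4841) (24.247, 0) (35, 0) (35, 25.7122)]  |A|=291.0427
6. ⊥bis P0·P5 via (24.155,23.375): [(26.42, 24.2207) (22.2546, 22.6655) (24.247, 0) (35, 0) (35, 25.7122)]  |A|=289.2819
7. ⊥bis P0·P6 via (16.205,23.595): [(26.42, 24.2207) (22.2546, 22.6655) (24.247, 0) (35, 0) (35, 25.7122)]  |A|=289.2819
8. ⊥bis P0·P7 via (18.65,11.495): [(26.42, 24.2207) (22.2546, 22.6655) (24.247, 0) (35, 0) (35, 25.7122)]  |A|=289.2819
9. ⊥bis P0·P8 via (20.17,6.295): [(26.42, 24.2207) (22.2546, 22.6655) (24.247, 0) (35, 0) (35, 25.7122)]  |A|=289.2819
10. canonical 5-gon: [(26.42, 24.2207) (22.2546, 22.6655) (24.247, 0) (35, 0) (35, 25.7122)]
11. shoelace: 289.2819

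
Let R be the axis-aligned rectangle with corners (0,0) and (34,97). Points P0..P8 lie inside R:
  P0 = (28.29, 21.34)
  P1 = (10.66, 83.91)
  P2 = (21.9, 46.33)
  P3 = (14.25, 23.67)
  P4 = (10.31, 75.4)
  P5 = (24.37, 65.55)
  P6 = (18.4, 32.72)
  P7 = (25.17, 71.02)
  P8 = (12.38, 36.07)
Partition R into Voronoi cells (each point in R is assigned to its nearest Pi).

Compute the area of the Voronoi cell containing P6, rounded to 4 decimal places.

Area of P6's cell: 159.2934

1. box [0,34]×[0,97]: [(0, 0) (34, 0) (34, 97) (0, 97)]
2. ⊥bis P6·P0 via (23.345,27.03): [(0, 6.7416) (34, 36.2899) (34, 97) (0, 97)]  |A|=2566.4642
3. ⊥bis P6·P1 via (14.53,58.315): [(0, 56.118) (0, 6.7416) (34, 36.2899) (34, 61.2589)]  |A|=1263.8721
4. ⊥bis P6·P2 via (20.15,39.525): [(0, 44.7069) (0, 6.7416) (33.71, 36.0379)]  |A|=639.9038
5. ⊥bis P6·P3 via (16.325,28.195): [(0, 44.7069) (0, 35.681) (21.7978, 25.6854) (33.71, 36.0379)]  |A|=324.4956
6. ⊥bis P6·P4 via (14.355,54.06): [(0, 44.7069) (0, 35.681) (21.7978, 25.6854) (33.71, 36.0379)]  |A|=324.4956
7. ⊥bis P6·P5 via (21.385,49.135): [(0, 44.7069) (0, 35.681) (21.7978, 25.6854) (33.71, 36.0379)]  |A|=324.4956
8. ⊥bis P6·P7 via (21.785,51.87): [(0, 44.7069) (0, 35.681) (21.7978, 25.6854) (33.71, 36.0379)]  |A|=324.4956
9. ⊥bis P6·P8 via (15.39,34.395): [(18.4833, 39.9536) (12.8313, 29.7971) (21.7978, 25.6854) (33.71, 36.0379)]  |A|=159.2934
10. canonical 4-gon: [(18.4833, 39.9536) (12.8313, 29.7971) (21.7978, 25.6854) (33.71, 36.0379)]
11. shoelace: 159.2934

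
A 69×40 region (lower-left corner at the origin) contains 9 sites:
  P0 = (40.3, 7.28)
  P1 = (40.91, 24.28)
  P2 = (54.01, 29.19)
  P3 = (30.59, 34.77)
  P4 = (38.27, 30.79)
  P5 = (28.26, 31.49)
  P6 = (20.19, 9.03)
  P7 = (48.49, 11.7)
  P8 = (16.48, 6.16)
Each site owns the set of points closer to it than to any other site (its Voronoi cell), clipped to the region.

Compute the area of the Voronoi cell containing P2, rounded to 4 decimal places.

1. box [0,69]×[0,40]: [(0, 0) (69, 0) (69, 40) (0, 40)]
2. ⊥bis P2·P0 via (47.155,18.235): [(69, 4.5657) (69, 40) (12.3723, 40)]  |A|=1003.2826
3. ⊥bis P2·P1 via (47.46,26.735): [(51.7155, 15.3813) (69, 4.5657) (69, 40) (42.4882, 40)]  |A|=632.5762
4. ⊥bis P2·P3 via (42.3,31.98): [(43.5413, 37.1901) (51.7155, 15.3813) (69, 4.5657) (69, 40) (44.2108, 40)]  |A|=630.1559
5. ⊥bis P2·P4 via (46.14,29.99): [(46.1613, 30.1999) (51.7155, 15.3813) (69, 4.5657) (69, 40) (47.1575, 40)]  |A|=609.6959
6. ⊥bis P2·P5 via (41.135,30.34): [(46.1613, 30.1999) (51.7155, 15.3813) (69, 4.5657) (69, 40) (47.1575, 40)]  |A|=609.6959
7. ⊥bis P2·P6 via (37.1,19.11): [(46.1613, 30.1999) (51.7155, 15.3813) (69, 4.5657) (69, 40) (47.1575, 40)]  |A|=609.6959
8. ⊥bis P2·P7 via (51.25,20.445): [(46.1613, 30.1999) (49.6254, 20.9577) (69, 14.8429) (69, 40) (47.1575, 40)]  |A|=473.2467
9. ⊥bis P2·P8 via (35.245,17.675): [(46.1613, 30.1999) (49.6254, 20.9577) (69, 14.8429) (69, 40) (47.1575, 40)]  |A|=473.2467
10. canonical 5-gon: [(46.1613, 30.1999) (49.6254, 20.9577) (69, 14.8429) (69, 40) (47.1575, 40)]
11. shoelace: 473.2467

Area of P2's cell: 473.2467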